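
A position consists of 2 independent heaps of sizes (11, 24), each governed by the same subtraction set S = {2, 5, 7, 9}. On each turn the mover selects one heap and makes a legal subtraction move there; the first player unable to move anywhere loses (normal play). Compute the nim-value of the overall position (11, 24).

All heaps use S = {2, 5, 7, 9}:
n :  0  1  2  3  4  5  6  7  8  9 10 11 12 13 14 15 16 17 18 19 20 21 22 23 24
G :  0  0  1  1  0  2  1  3  2  2  3  3  0  4  1  0  0  1  1  2  2  3  3  2  4
Heap A: G(11) = 3.
Heap B: G(24) = 4.
Combined Grundy value = 3 ⊕ 4 = 7.

7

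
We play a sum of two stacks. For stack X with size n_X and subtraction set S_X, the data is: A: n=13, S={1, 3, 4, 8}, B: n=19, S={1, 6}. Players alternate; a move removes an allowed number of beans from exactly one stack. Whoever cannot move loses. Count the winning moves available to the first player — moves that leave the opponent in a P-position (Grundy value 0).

2

Stack A, S = {1, 3, 4, 8}:
G(0) = 0
G(1) = mex{0} = 1
G(2) = mex{1} = 0
G(3) = mex{0,0} = 1
G(4) = mex{1,1,0} = 2
G(5) = mex{2,0,1} = 3
G(6) = mex{3,1,0} = 2
G(7) = mex{2,2,1} = 0
G(8) = mex{0,3,2,0} = 1
G(9) = mex{1,2,3,1} = 0
G(10) = mex{0,0,2,0} = 1
G(11) = mex{1,1,0,1} = 2
G(12) = mex{2,0,1,2} = 3
G(13) = mex{3,1,0,3} = 2
G_A(13) = 2.
Stack B, S = {1, 6}:
n :  0  1  2  3  4  5  6  7  8  9 10 11 12 13 14 15 16 17 18 19
G :  0  1  0  1  0  1  2  0  1  0  1  0  1  2  0  1  0  1  0  1
G_B(19) = 1.
Combined Grundy value = 2 ⊕ 1 = 3.
A winning move leaves total XOR = 0, i.e. changes one component's Grundy value g to g ⊕ X where X is the current total.
Stack A: need g' = 2⊕3 = 1. Options: 13−1→G=3, 13−3→G=1, 13−4→G=0, 13−8→G=3. Hits: 1.
Stack B: need g' = 1⊕3 = 2. Options: 19−1→G=0, 19−6→G=2. Hits: 1.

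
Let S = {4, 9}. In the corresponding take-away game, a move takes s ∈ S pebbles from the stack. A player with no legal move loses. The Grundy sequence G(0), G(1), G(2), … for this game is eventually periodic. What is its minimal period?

13

n :  0  1  2  3  4  5  6  7  8  9 10 11 12 13 14 15 16 17 18 19 20 21 22 23 24 25 26 27
G :  0  0  0  0  1  1  1  1  0  2  2  2  1  0  0  0  0  1  1  1  1  0  2  2  2  1  0  0
G(n+13) = G(n) holds for n = 0,…,8 (a full window of length max(S) = 9), so the sequence is purely periodic with period 13.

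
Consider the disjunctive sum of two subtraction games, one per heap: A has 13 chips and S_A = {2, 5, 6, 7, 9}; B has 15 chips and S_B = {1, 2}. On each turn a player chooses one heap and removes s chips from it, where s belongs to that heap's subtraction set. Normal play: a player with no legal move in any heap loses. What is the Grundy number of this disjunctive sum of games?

Heap A, S = {2, 5, 6, 7, 9}:
n :  0  1  2  3  4  5  6  7  8  9 10 11 12 13
G :  0  0  1  1  0  2  1  3  2  2  3  3  0  4
G_A(13) = 4.
Heap B, S = {1, 2}:
n :  0  1  2  3  4  5  6  7  8  9 10 11 12 13 14 15
G :  0  1  2  0  1  2  0  1  2  0  1  2  0  1  2  0
G_B(15) = 0.
Combined Grundy value = 4 ⊕ 0 = 4.

4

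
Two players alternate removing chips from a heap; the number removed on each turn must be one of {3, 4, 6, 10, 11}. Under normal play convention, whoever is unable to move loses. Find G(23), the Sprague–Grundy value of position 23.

0

n :  0  1  2  3  4  5  6  7  8  9 10 11 12 13 14 15 16 17 18 19 20 21 22 23
G :  0  0  0  1  1  1  2  2  2  0  3  3  1  4  0  2  0  1  3  1  2  0  2  0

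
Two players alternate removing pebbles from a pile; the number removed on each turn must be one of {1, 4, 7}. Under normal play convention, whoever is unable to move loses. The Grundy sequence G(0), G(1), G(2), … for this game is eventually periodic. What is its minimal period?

8

G(0) = 0
G(1) = mex{0} = 1
G(2) = mex{1} = 0
G(3) = mex{0} = 1
G(4) = mex{1,0} = 2
G(5) = mex{2,1} = 0
G(6) = mex{0,0} = 1
G(7) = mex{1,1,0} = 2
G(8) = mex{2,2,1} = 0
G(9) = mex{0,0,0} = 1
G(10) = mex{1,1,1} = 0
G(11) = mex{0,2,2} = 1
G(12) = mex{1,0,0} = 2
G(13) = mex{2,1,1} = 0
G(14) = mex{0,0,2} = 1
G(15) = mex{1,1,0} = 2
G(16) = mex{2,2,1} = 0
G(17) = mex{0,0,0} = 1
G(n+8) = G(n) holds for n = 0,…,6 (a full window of length max(S) = 7), so the sequence is purely periodic with period 8.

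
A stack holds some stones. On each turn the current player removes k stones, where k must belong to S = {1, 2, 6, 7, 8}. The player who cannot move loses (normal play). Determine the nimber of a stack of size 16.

1

G(0) = 0
G(1) = mex{0} = 1
G(2) = mex{1,0} = 2
G(3) = mex{2,1} = 0
G(4) = mex{0,2} = 1
G(5) = mex{1,0} = 2
G(6) = mex{2,1,0} = 3
G(7) = mex{3,2,1,0} = 4
G(8) = mex{4,3,2,1,0} = 5
G(9) = mex{5,4,0,2,1} = 3
G(10) = mex{3,5,1,0,2} = 4
G(11) = mex{4,3,2,1,0} = 5
G(12) = mex{5,4,3,2,1} = 0
G(13) = mex{0,5,4,3,2} = 1
G(14) = mex{1,0,5,4,3} = 2
G(15) = mex{2,1,3,5,4} = 0
G(16) = mex{0,2,4,3,5} = 1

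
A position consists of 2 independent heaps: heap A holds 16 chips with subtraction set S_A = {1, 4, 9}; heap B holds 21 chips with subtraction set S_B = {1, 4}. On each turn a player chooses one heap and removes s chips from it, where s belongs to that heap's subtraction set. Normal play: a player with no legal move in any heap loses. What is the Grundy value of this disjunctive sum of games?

0

Heap A, S = {1, 4, 9}:
G(0) = 0
G(1) = mex{0} = 1
G(2) = mex{1} = 0
G(3) = mex{0} = 1
G(4) = mex{1,0} = 2
G(5) = mex{2,1} = 0
G(6) = mex{0,0} = 1
G(7) = mex{1,1} = 0
G(8) = mex{0,2} = 1
G(9) = mex{1,0,0} = 2
G(10) = mex{2,1,1} = 0
G(11) = mex{0,0,0} = 1
G(12) = mex{1,1,1} = 0
G(13) = mex{0,2,2} = 1
G(14) = mex{1,0,0} = 2
G(15) = mex{2,1,1} = 0
G(16) = mex{0,0,0} = 1
G_A(16) = 1.
Heap B, S = {1, 4}:
n :  0  1  2  3  4  5  6  7  8  9 10 11 12 13 14 15 16 17 18 19 20 21
G :  0  1  0  1  2  0  1  0  1  2  0  1  0  1  2  0  1  0  1  2  0  1
G_B(21) = 1.
Combined Grundy value = 1 ⊕ 1 = 0.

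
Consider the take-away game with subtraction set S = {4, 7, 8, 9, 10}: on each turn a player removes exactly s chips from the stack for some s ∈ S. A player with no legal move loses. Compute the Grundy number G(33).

1

n :  0  1  2  3  4  5  6  7  8  9 10 11 12 13 14 15 16 17 18 19 20 21 22 23 24 25 26 27 28 29 30 31 32 33
G :  0  0  0  0  1  1  1  1  2  2  2  2  3  3  0  0  0  0  1  1  1  1  2  2  2  2  3  3  0  0  0  0  1  1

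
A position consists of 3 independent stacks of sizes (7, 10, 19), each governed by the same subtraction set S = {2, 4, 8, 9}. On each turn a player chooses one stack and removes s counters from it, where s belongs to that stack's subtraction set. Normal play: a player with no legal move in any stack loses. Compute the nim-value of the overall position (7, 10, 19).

2

All stacks use S = {2, 4, 8, 9}:
G(0) = 0
G(1) = mex{} = 0
G(2) = mex{0} = 1
G(3) = mex{0} = 1
G(4) = mex{1,0} = 2
G(5) = mex{1,0} = 2
G(6) = mex{2,1} = 0
G(7) = mex{2,1} = 0
G(8) = mex{0,2,0} = 1
G(9) = mex{0,2,0,0} = 1
G(10) = mex{1,0,1,0} = 2
G(11) = mex{1,0,1,1} = 2
G(12) = mex{2,1,2,1} = 0
G(13) = mex{2,1,2,2} = 0
G(14) = mex{0,2,0,2} = 1
G(15) = mex{0,2,0,0} = 1
G(16) = mex{1,0,1,0} = 2
G(17) = mex{1,0,1,1} = 2
G(18) = mex{2,1,2,1} = 0
G(19) = mex{2,1,2,2} = 0
Stack A: G(7) = 0.
Stack B: G(10) = 2.
Stack C: G(19) = 0.
Combined Grundy value = 0 ⊕ 2 ⊕ 0 = 2.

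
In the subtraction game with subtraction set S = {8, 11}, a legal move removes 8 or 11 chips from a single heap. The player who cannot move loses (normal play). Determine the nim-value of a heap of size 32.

G(0) = 0
G(1) = mex{} = 0
G(2) = mex{} = 0
G(3) = mex{} = 0
G(4) = mex{} = 0
G(5) = mex{} = 0
G(6) = mex{} = 0
G(7) = mex{} = 0
G(8) = mex{0} = 1
G(9) = mex{0} = 1
G(10) = mex{0} = 1
G(11) = mex{0,0} = 1
G(12) = mex{0,0} = 1
G(13) = mex{0,0} = 1
G(14) = mex{0,0} = 1
G(15) = mex{0,0} = 1
G(16) = mex{1,0} = 2
G(17) = mex{1,0} = 2
G(18) = mex{1,0} = 2
G(19) = mex{1,1} = 0
G(20) = mex{1,1} = 0
G(21) = mex{1,1} = 0
G(22) = mex{1,1} = 0
G(23) = mex{1,1} = 0
G(24) = mex{2,1} = 0
G(25) = mex{2,1} = 0
G(26) = mex{2,1} = 0
G(27) = mex{0,2} = 1
G(28) = mex{0,2} = 1
G(29) = mex{0,2} = 1
G(30) = mex{0,0} = 1
G(31) = mex{0,0} = 1
G(32) = mex{0,0} = 1

1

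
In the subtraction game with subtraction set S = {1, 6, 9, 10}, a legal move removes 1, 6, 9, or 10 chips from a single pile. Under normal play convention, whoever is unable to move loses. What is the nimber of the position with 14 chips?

3

n :  0  1  2  3  4  5  6  7  8  9 10 11 12 13 14
G :  0  1  0  1  0  1  2  0  1  2  3  2  3  2  3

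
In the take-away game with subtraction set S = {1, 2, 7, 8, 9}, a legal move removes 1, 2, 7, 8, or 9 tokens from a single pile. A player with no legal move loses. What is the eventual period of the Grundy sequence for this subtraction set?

16

n :  0  1  2  3  4  5  6  7  8  9 10 11 12 13 14 15 16 17 18 19 20 21 22 23 24 25 26 27 28 29 30 31 32 33
G :  0  1  2  0  1  2  0  1  2  3  4  5  3  4  5  3  0  1  2  0  1  2  0  1  2  3  4  5  3  4  5  3  0  1
G(n+16) = G(n) holds for n = 0,…,8 (a full window of length max(S) = 9), so the sequence is purely periodic with period 16.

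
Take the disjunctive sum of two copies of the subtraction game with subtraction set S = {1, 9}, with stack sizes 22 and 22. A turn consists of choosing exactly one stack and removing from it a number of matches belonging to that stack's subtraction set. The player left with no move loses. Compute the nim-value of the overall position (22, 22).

All stacks use S = {1, 9}:
G(0) = 0
G(1) = mex{0} = 1
G(2) = mex{1} = 0
G(3) = mex{0} = 1
G(4) = mex{1} = 0
G(5) = mex{0} = 1
G(6) = mex{1} = 0
G(7) = mex{0} = 1
G(8) = mex{1} = 0
G(9) = mex{0,0} = 1
G(10) = mex{1,1} = 0
G(11) = mex{0,0} = 1
G(12) = mex{1,1} = 0
G(13) = mex{0,0} = 1
G(14) = mex{1,1} = 0
G(15) = mex{0,0} = 1
G(16) = mex{1,1} = 0
G(17) = mex{0,0} = 1
G(18) = mex{1,1} = 0
G(19) = mex{0,0} = 1
G(20) = mex{1,1} = 0
G(21) = mex{0,0} = 1
G(22) = mex{1,1} = 0
Stack A: G(22) = 0.
Stack B: G(22) = 0.
Combined Grundy value = 0 ⊕ 0 = 0.

0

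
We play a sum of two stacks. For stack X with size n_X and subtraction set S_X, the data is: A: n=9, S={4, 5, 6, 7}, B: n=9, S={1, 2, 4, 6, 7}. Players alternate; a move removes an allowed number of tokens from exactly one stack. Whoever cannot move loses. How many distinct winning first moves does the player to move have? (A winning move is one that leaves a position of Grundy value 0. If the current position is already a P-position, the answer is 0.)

4

Stack A, S = {4, 5, 6, 7}:
G(0) = 0
G(1) = mex{} = 0
G(2) = mex{} = 0
G(3) = mex{} = 0
G(4) = mex{0} = 1
G(5) = mex{0,0} = 1
G(6) = mex{0,0,0} = 1
G(7) = mex{0,0,0,0} = 1
G(8) = mex{1,0,0,0} = 2
G(9) = mex{1,1,0,0} = 2
G_A(9) = 2.
Stack B, S = {1, 2, 4, 6, 7}:
n : 0 1 2 3 4 5 6 7 8 9
G : 0 1 2 0 1 2 3 4 0 1
G_B(9) = 1.
Combined Grundy value = 2 ⊕ 1 = 3.
A winning move leaves total XOR = 0, i.e. changes one component's Grundy value g to g ⊕ X where X is the current total.
Stack A: need g' = 2⊕3 = 1. Options: 9−4→G=1, 9−5→G=1, 9−6→G=0, 9−7→G=0. Hits: 2.
Stack B: need g' = 1⊕3 = 2. Options: 9−1→G=0, 9−2→G=4, 9−4→G=2, 9−6→G=0, 9−7→G=2. Hits: 2.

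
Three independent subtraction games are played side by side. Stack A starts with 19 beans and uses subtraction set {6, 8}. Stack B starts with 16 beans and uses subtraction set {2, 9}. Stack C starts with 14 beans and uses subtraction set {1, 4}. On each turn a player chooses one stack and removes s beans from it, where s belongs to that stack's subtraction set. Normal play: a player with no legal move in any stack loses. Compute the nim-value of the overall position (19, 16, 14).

Stack A, S = {6, 8}:
n :  0  1  2  3  4  5  6  7  8  9 10 11 12 13 14 15 16 17 18 19
G :  0  0  0  0  0  0  1  1  1  1  1  1  2  2  0  0  0  0  0  0
G_A(19) = 0.
Stack B, S = {2, 9}:
G(0) = 0
G(1) = mex{} = 0
G(2) = mex{0} = 1
G(3) = mex{0} = 1
G(4) = mex{1} = 0
G(5) = mex{1} = 0
G(6) = mex{0} = 1
G(7) = mex{0} = 1
G(8) = mex{1} = 0
G(9) = mex{1,0} = 2
G(10) = mex{0,0} = 1
G(11) = mex{2,1} = 0
G(12) = mex{1,1} = 0
G(13) = mex{0,0} = 1
G(14) = mex{0,0} = 1
G(15) = mex{1,1} = 0
G(16) = mex{1,1} = 0
G_B(16) = 0.
Stack C, S = {1, 4}:
n :  0  1  2  3  4  5  6  7  8  9 10 11 12 13 14
G :  0  1  0  1  2  0  1  0  1  2  0  1  0  1  2
G_C(14) = 2.
Combined Grundy value = 0 ⊕ 0 ⊕ 2 = 2.

2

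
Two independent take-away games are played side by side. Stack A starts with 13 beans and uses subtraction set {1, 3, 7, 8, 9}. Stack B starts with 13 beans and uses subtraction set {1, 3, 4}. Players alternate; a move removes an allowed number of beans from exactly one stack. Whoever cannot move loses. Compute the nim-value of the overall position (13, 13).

Stack A, S = {1, 3, 7, 8, 9}:
G(0) = 0
G(1) = mex{0} = 1
G(2) = mex{1} = 0
G(3) = mex{0,0} = 1
G(4) = mex{1,1} = 0
G(5) = mex{0,0} = 1
G(6) = mex{1,1} = 0
G(7) = mex{0,0,0} = 1
G(8) = mex{1,1,1,0} = 2
G(9) = mex{2,0,0,1,0} = 3
G(10) = mex{3,1,1,0,1} = 2
G(11) = mex{2,2,0,1,0} = 3
G(12) = mex{3,3,1,0,1} = 2
G(13) = mex{2,2,0,1,0} = 3
G_A(13) = 3.
Stack B, S = {1, 3, 4}:
n :  0  1  2  3  4  5  6  7  8  9 10 11 12 13
G :  0  1  0  1  2  3  2  0  1  0  1  2  3  2
G_B(13) = 2.
Combined Grundy value = 3 ⊕ 2 = 1.

1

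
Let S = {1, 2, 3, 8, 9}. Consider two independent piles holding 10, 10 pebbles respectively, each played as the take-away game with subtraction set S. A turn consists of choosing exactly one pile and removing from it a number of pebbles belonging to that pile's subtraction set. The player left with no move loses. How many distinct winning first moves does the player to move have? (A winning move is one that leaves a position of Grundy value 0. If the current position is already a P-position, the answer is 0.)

0

All piles use S = {1, 2, 3, 8, 9}:
n :  0  1  2  3  4  5  6  7  8  9 10
G :  0  1  2  3  0  1  2  3  4  5  0
Pile A: G(10) = 0.
Pile B: G(10) = 0.
Combined Grundy value = 0 ⊕ 0 = 0.
A winning move leaves total XOR = 0, i.e. changes one component's Grundy value g to g ⊕ X where X is the current total.
Pile A: target g' = 0⊕0 = 0, but every legal move changes the Grundy value (mex property), so 0 moves.
Pile B: target g' = 0⊕0 = 0, but every legal move changes the Grundy value (mex property), so 0 moves.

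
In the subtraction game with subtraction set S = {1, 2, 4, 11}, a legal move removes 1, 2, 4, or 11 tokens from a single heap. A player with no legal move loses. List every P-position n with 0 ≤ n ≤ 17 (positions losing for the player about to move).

n :  0  1  2  3  4  5  6  7  8  9 10 11 12 13 14 15 16 17
G :  0  1  2  0  1  2  0  1  2  0  1  2  0  1  2  0  1  2
P-positions are exactly the n with G(n) = 0.

0, 3, 6, 9, 12, 15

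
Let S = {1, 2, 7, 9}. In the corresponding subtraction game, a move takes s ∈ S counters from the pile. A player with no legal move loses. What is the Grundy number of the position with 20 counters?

3

G(0) = 0
G(1) = mex{0} = 1
G(2) = mex{1,0} = 2
G(3) = mex{2,1} = 0
G(4) = mex{0,2} = 1
G(5) = mex{1,0} = 2
G(6) = mex{2,1} = 0
G(7) = mex{0,2,0} = 1
G(8) = mex{1,0,1} = 2
G(9) = mex{2,1,2,0} = 3
G(10) = mex{3,2,0,1} = 4
G(11) = mex{4,3,1,2} = 0
G(12) = mex{0,4,2,0} = 1
G(13) = mex{1,0,0,1} = 2
G(14) = mex{2,1,1,2} = 0
G(15) = mex{0,2,2,0} = 1
G(16) = mex{1,0,3,1} = 2
G(17) = mex{2,1,4,2} = 0
G(18) = mex{0,2,0,3} = 1
G(19) = mex{1,0,1,4} = 2
G(20) = mex{2,1,2,0} = 3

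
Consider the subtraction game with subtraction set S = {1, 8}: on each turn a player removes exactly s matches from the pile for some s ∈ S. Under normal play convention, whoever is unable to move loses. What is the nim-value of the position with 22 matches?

0

n :  0  1  2  3  4  5  6  7  8  9 10 11 12 13 14 15 16 17 18 19 20 21 22
G :  0  1  0  1  0  1  0  1  2  0  1  0  1  0  1  0  1  2  0  1  0  1  0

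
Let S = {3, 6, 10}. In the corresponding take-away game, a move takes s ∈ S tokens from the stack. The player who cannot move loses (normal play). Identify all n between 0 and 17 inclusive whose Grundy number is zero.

G(0) = 0
G(1) = mex{} = 0
G(2) = mex{} = 0
G(3) = mex{0} = 1
G(4) = mex{0} = 1
G(5) = mex{0} = 1
G(6) = mex{1,0} = 2
G(7) = mex{1,0} = 2
G(8) = mex{1,0} = 2
G(9) = mex{2,1} = 0
G(10) = mex{2,1,0} = 3
G(11) = mex{2,1,0} = 3
G(12) = mex{0,2,0} = 1
G(13) = mex{3,2,1} = 0
G(14) = mex{3,2,1} = 0
G(15) = mex{1,0,1} = 2
G(16) = mex{0,3,2} = 1
G(17) = mex{0,3,2} = 1
P-positions are exactly the n with G(n) = 0.

0, 1, 2, 9, 13, 14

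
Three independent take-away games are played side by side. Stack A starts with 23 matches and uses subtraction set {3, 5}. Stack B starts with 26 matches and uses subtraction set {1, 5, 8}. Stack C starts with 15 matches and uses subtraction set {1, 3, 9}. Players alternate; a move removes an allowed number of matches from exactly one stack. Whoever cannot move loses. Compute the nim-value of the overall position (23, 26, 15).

3

Stack A, S = {3, 5}:
n :  0  1  2  3  4  5  6  7  8  9 10 11 12 13 14 15 16 17 18 19 20 21 22 23
G :  0  0  0  1  1  1  2  2  0  0  0  1  1  1  2  2  0  0  0  1  1  1  2  2
G_A(23) = 2.
Stack B, S = {1, 5, 8}:
G(0) = 0
G(1) = mex{0} = 1
G(2) = mex{1} = 0
G(3) = mex{0} = 1
G(4) = mex{1} = 0
G(5) = mex{0,0} = 1
G(6) = mex{1,1} = 0
G(7) = mex{0,0} = 1
G(8) = mex{1,1,0} = 2
G(9) = mex{2,0,1} = 3
G(10) = mex{3,1,0} = 2
G(11) = mex{2,0,1} = 3
G(12) = mex{3,1,0} = 2
G(13) = mex{2,2,1} = 0
G(14) = mex{0,3,0} = 1
G(15) = mex{1,2,1} = 0
G(16) = mex{0,3,2} = 1
G(17) = mex{1,2,3} = 0
G(18) = mex{0,0,2} = 1
G(19) = mex{1,1,3} = 0
G(20) = mex{0,0,2} = 1
G(21) = mex{1,1,0} = 2
G(22) = mex{2,0,1} = 3
G(23) = mex{3,1,0} = 2
G(24) = mex{2,0,1} = 3
G(25) = mex{3,1,0} = 2
G(26) = mex{2,2,1} = 0
G_B(26) = 0.
Stack C, S = {1, 3, 9}:
G(0) = 0
G(1) = mex{0} = 1
G(2) = mex{1} = 0
G(3) = mex{0,0} = 1
G(4) = mex{1,1} = 0
G(5) = mex{0,0} = 1
G(6) = mex{1,1} = 0
G(7) = mex{0,0} = 1
G(8) = mex{1,1} = 0
G(9) = mex{0,0,0} = 1
G(10) = mex{1,1,1} = 0
G(11) = mex{0,0,0} = 1
G(12) = mex{1,1,1} = 0
G(13) = mex{0,0,0} = 1
G(14) = mex{1,1,1} = 0
G(15) = mex{0,0,0} = 1
G_C(15) = 1.
Combined Grundy value = 2 ⊕ 0 ⊕ 1 = 3.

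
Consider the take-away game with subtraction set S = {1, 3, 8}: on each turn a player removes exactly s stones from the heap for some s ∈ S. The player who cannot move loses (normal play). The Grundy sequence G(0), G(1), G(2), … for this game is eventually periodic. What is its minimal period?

11

G(0) = 0
G(1) = mex{0} = 1
G(2) = mex{1} = 0
G(3) = mex{0,0} = 1
G(4) = mex{1,1} = 0
G(5) = mex{0,0} = 1
G(6) = mex{1,1} = 0
G(7) = mex{0,0} = 1
G(8) = mex{1,1,0} = 2
G(9) = mex{2,0,1} = 3
G(10) = mex{3,1,0} = 2
G(11) = mex{2,2,1} = 0
G(12) = mex{0,3,0} = 1
G(13) = mex{1,2,1} = 0
G(14) = mex{0,0,0} = 1
G(15) = mex{1,1,1} = 0
G(16) = mex{0,0,2} = 1
G(17) = mex{1,1,3} = 0
G(18) = mex{0,0,2} = 1
G(19) = mex{1,1,0} = 2
G(20) = mex{2,0,1} = 3
G(21) = mex{3,1,0} = 2
G(22) = mex{2,2,1} = 0
G(23) = mex{0,3,0} = 1
G(n+11) = G(n) holds for n = 0,…,7 (a full window of length max(S) = 8), so the sequence is purely periodic with period 11.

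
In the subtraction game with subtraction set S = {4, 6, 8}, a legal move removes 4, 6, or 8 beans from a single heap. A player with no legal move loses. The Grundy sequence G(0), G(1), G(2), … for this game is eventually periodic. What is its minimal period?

12

n :  0  1  2  3  4  5  6  7  8  9 10 11 12 13 14 15 16 17 18 19 20 21 22 23 24 25
G :  0  0  0  0  1  1  1  1  2  2  2  2  0  0  0  0  1  1  1  1  2  2  2  2  0  0
G(n+12) = G(n) holds for n = 0,…,7 (a full window of length max(S) = 8), so the sequence is purely periodic with period 12.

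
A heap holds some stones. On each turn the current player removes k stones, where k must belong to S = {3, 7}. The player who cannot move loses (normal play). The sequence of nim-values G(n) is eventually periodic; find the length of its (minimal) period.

G(0) = 0
G(1) = mex{} = 0
G(2) = mex{} = 0
G(3) = mex{0} = 1
G(4) = mex{0} = 1
G(5) = mex{0} = 1
G(6) = mex{1} = 0
G(7) = mex{1,0} = 2
G(8) = mex{1,0} = 2
G(9) = mex{0,0} = 1
G(10) = mex{2,1} = 0
G(11) = mex{2,1} = 0
G(12) = mex{1,1} = 0
G(13) = mex{0,0} = 1
G(14) = mex{0,2} = 1
G(15) = mex{0,2} = 1
G(16) = mex{1,1} = 0
G(17) = mex{1,0} = 2
G(18) = mex{1,0} = 2
G(19) = mex{0,0} = 1
G(20) = mex{2,1} = 0
G(21) = mex{2,1} = 0
G(n+10) = G(n) holds for n = 0,…,6 (a full window of length max(S) = 7), so the sequence is purely periodic with period 10.

10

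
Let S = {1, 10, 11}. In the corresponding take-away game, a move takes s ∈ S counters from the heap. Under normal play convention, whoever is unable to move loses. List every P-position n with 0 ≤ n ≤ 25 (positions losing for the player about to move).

G(0) = 0
G(1) = mex{0} = 1
G(2) = mex{1} = 0
G(3) = mex{0} = 1
G(4) = mex{1} = 0
G(5) = mex{0} = 1
G(6) = mex{1} = 0
G(7) = mex{0} = 1
G(8) = mex{1} = 0
G(9) = mex{0} = 1
G(10) = mex{1,0} = 2
G(11) = mex{2,1,0} = 3
G(12) = mex{3,0,1} = 2
G(13) = mex{2,1,0} = 3
G(14) = mex{3,0,1} = 2
G(15) = mex{2,1,0} = 3
G(16) = mex{3,0,1} = 2
G(17) = mex{2,1,0} = 3
G(18) = mex{3,0,1} = 2
G(19) = mex{2,1,0} = 3
G(20) = mex{3,2,1} = 0
G(21) = mex{0,3,2} = 1
G(22) = mex{1,2,3} = 0
G(23) = mex{0,3,2} = 1
G(24) = mex{1,2,3} = 0
G(25) = mex{0,3,2} = 1
P-positions are exactly the n with G(n) = 0.

0, 2, 4, 6, 8, 20, 22, 24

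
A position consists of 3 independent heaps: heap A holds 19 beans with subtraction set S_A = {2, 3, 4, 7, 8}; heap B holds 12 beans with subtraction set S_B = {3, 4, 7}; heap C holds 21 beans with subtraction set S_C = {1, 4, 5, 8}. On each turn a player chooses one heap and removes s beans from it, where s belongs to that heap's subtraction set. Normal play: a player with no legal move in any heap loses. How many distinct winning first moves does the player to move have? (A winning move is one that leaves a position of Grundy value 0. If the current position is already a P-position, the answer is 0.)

0

Heap A, S = {2, 3, 4, 7, 8}:
G(0) = 0
G(1) = mex{} = 0
G(2) = mex{0} = 1
G(3) = mex{0,0} = 1
G(4) = mex{1,0,0} = 2
G(5) = mex{1,1,0} = 2
G(6) = mex{2,1,1} = 0
G(7) = mex{2,2,1,0} = 3
G(8) = mex{0,2,2,0,0} = 1
G(9) = mex{3,0,2,1,0} = 4
G(10) = mex{1,3,0,1,1} = 2
G(11) = mex{4,1,3,2,1} = 0
G(12) = mex{2,4,1,2,2} = 0
G(13) = mex{0,2,4,0,2} = 1
G(14) = mex{0,0,2,3,0} = 1
G(15) = mex{1,0,0,1,3} = 2
G(16) = mex{1,1,0,4,1} = 2
G(17) = mex{2,1,1,2,4} = 0
G(18) = mex{2,2,1,0,2} = 3
G(19) = mex{0,2,2,0,0} = 1
G_A(19) = 1.
Heap B, S = {3, 4, 7}:
n :  0  1  2  3  4  5  6  7  8  9 10 11 12
G :  0  0  0  1  1  1  2  2  2  3  0  0  0
G_B(12) = 0.
Heap C, S = {1, 4, 5, 8}:
G(0) = 0
G(1) = mex{0} = 1
G(2) = mex{1} = 0
G(3) = mex{0} = 1
G(4) = mex{1,0} = 2
G(5) = mex{2,1,0} = 3
G(6) = mex{3,0,1} = 2
G(7) = mex{2,1,0} = 3
G(8) = mex{3,2,1,0} = 4
G(9) = mex{4,3,2,1} = 0
G(10) = mex{0,2,3,0} = 1
G(11) = mex{1,3,2,1} = 0
G(12) = mex{0,4,3,2} = 1
G(13) = mex{1,0,4,3} = 2
G(14) = mex{2,1,0,2} = 3
G(15) = mex{3,0,1,3} = 2
G(16) = mex{2,1,0,4} = 3
G(17) = mex{3,2,1,0} = 4
G(18) = mex{4,3,2,1} = 0
G(19) = mex{0,2,3,0} = 1
G(20) = mex{1,3,2,1} = 0
G(21) = mex{0,4,3,2} = 1
G_C(21) = 1.
Combined Grundy value = 1 ⊕ 0 ⊕ 1 = 0.
A winning move leaves total XOR = 0, i.e. changes one component's Grundy value g to g ⊕ X where X is the current total.
Heap A: target g' = 1⊕0 = 1, but every legal move changes the Grundy value (mex property), so 0 moves.
Heap B: target g' = 0⊕0 = 0, but every legal move changes the Grundy value (mex property), so 0 moves.
Heap C: target g' = 1⊕0 = 1, but every legal move changes the Grundy value (mex property), so 0 moves.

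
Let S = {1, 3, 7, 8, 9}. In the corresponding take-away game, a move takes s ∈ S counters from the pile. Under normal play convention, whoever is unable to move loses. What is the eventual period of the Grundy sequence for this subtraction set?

G(0) = 0
G(1) = mex{0} = 1
G(2) = mex{1} = 0
G(3) = mex{0,0} = 1
G(4) = mex{1,1} = 0
G(5) = mex{0,0} = 1
G(6) = mex{1,1} = 0
G(7) = mex{0,0,0} = 1
G(8) = mex{1,1,1,0} = 2
G(9) = mex{2,0,0,1,0} = 3
G(10) = mex{3,1,1,0,1} = 2
G(11) = mex{2,2,0,1,0} = 3
G(12) = mex{3,3,1,0,1} = 2
G(13) = mex{2,2,0,1,0} = 3
G(14) = mex{3,3,1,0,1} = 2
G(15) = mex{2,2,2,1,0} = 3
G(16) = mex{3,3,3,2,1} = 0
G(17) = mex{0,2,2,3,2} = 1
G(18) = mex{1,3,3,2,3} = 0
G(19) = mex{0,0,2,3,2} = 1
G(20) = mex{1,1,3,2,3} = 0
G(21) = mex{0,0,2,3,2} = 1
G(22) = mex{1,1,3,2,3} = 0
G(23) = mex{0,0,0,3,2} = 1
G(24) = mex{1,1,1,0,3} = 2
G(25) = mex{2,0,0,1,0} = 3
G(26) = mex{3,1,1,0,1} = 2
G(27) = mex{2,2,0,1,0} = 3
G(28) = mex{3,3,1,0,1} = 2
G(29) = mex{2,2,0,1,0} = 3
G(30) = mex{3,3,1,0,1} = 2
G(31) = mex{2,2,2,1,0} = 3
G(32) = mex{3,3,3,2,1} = 0
G(33) = mex{0,2,2,3,2} = 1
G(n+16) = G(n) holds for n = 0,…,8 (a full window of length max(S) = 9), so the sequence is purely periodic with period 16.

16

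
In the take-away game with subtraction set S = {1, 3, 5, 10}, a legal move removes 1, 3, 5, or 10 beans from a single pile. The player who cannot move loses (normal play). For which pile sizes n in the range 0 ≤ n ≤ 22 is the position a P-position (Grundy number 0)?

n :  0  1  2  3  4  5  6  7  8  9 10 11 12 13 14 15 16 17 18 19 20 21 22
G :  0  1  0  1  0  1  0  1  0  1  2  3  2  3  2  0  1  0  1  0  1  0  1
P-positions are exactly the n with G(n) = 0.

0, 2, 4, 6, 8, 15, 17, 19, 21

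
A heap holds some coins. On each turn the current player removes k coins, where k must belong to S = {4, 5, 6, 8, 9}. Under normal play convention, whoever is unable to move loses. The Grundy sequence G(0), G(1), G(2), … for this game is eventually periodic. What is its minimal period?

n :  0  1  2  3  4  5  6  7  8  9 10 11 12 13 14 15 16 17 18 19 20 21 22 23 24 25 26 27
G :  0  0  0  0  1  1  1  1  2  2  2  2  3  0  0  0  0  1  1  1  1  2  2  2  2  3  0  0
G(n+13) = G(n) holds for n = 0,…,8 (a full window of length max(S) = 9), so the sequence is purely periodic with period 13.

13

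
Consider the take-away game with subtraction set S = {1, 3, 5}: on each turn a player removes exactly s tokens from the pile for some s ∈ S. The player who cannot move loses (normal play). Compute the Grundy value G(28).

0

G(0) = 0
G(1) = mex{0} = 1
G(2) = mex{1} = 0
G(3) = mex{0,0} = 1
G(4) = mex{1,1} = 0
G(5) = mex{0,0,0} = 1
G(6) = mex{1,1,1} = 0
G(7) = mex{0,0,0} = 1
G(8) = mex{1,1,1} = 0
G(9) = mex{0,0,0} = 1
G(10) = mex{1,1,1} = 0
G(11) = mex{0,0,0} = 1
G(12) = mex{1,1,1} = 0
G(13) = mex{0,0,0} = 1
G(14) = mex{1,1,1} = 0
G(15) = mex{0,0,0} = 1
G(16) = mex{1,1,1} = 0
G(17) = mex{0,0,0} = 1
G(18) = mex{1,1,1} = 0
G(19) = mex{0,0,0} = 1
G(20) = mex{1,1,1} = 0
G(21) = mex{0,0,0} = 1
G(22) = mex{1,1,1} = 0
G(23) = mex{0,0,0} = 1
G(24) = mex{1,1,1} = 0
G(25) = mex{0,0,0} = 1
G(26) = mex{1,1,1} = 0
G(27) = mex{0,0,0} = 1
G(28) = mex{1,1,1} = 0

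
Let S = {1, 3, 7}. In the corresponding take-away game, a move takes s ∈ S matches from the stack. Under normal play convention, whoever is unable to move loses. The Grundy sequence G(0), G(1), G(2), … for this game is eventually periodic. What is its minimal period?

G(0) = 0
G(1) = mex{0} = 1
G(2) = mex{1} = 0
G(3) = mex{0,0} = 1
G(4) = mex{1,1} = 0
G(5) = mex{0,0} = 1
G(6) = mex{1,1} = 0
G(7) = mex{0,0,0} = 1
G(8) = mex{1,1,1} = 0
G(9) = mex{0,0,0} = 1
G(10) = mex{1,1,1} = 0
G(11) = mex{0,0,0} = 1
G(12) = mex{1,1,1} = 0
G(13) = mex{0,0,0} = 1
G(14) = mex{1,1,1} = 0
G(n+2) = G(n) holds for n = 0,…,6 (a full window of length max(S) = 7), so the sequence is purely periodic with period 2.

2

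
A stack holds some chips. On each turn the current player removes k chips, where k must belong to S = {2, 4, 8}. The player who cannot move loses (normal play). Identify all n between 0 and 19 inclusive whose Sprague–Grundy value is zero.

n :  0  1  2  3  4  5  6  7  8  9 10 11 12 13 14 15 16 17 18 19
G :  0  0  1  1  2  2  0  0  1  1  2  2  0  0  1  1  2  2  0  0
P-positions are exactly the n with G(n) = 0.

0, 1, 6, 7, 12, 13, 18, 19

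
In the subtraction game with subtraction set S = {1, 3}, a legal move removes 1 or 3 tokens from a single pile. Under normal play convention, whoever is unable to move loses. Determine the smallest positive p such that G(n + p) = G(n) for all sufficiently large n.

2

n :  0  1  2  3  4  5  6  7  8  9 10 11 12 13 14
G :  0  1  0  1  0  1  0  1  0  1  0  1  0  1  0
G(n+2) = G(n) holds for n = 0,…,2 (a full window of length max(S) = 3), so the sequence is purely periodic with period 2.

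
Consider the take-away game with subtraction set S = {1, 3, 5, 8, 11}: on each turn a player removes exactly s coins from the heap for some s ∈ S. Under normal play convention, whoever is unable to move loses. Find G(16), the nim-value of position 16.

n :  0  1  2  3  4  5  6  7  8  9 10 11 12 13 14 15 16
G :  0  1  0  1  0  1  0  1  2  3  2  3  2  3  2  3  0

0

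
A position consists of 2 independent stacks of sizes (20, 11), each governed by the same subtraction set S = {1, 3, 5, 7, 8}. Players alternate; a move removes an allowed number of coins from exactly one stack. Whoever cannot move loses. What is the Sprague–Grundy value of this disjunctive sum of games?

All stacks use S = {1, 3, 5, 7, 8}:
G(0) = 0
G(1) = mex{0} = 1
G(2) = mex{1} = 0
G(3) = mex{0,0} = 1
G(4) = mex{1,1} = 0
G(5) = mex{0,0,0} = 1
G(6) = mex{1,1,1} = 0
G(7) = mex{0,0,0,0} = 1
G(8) = mex{1,1,1,1,0} = 2
G(9) = mex{2,0,0,0,1} = 3
G(10) = mex{3,1,1,1,0} = 2
G(11) = mex{2,2,0,0,1} = 3
G(12) = mex{3,3,1,1,0} = 2
G(13) = mex{2,2,2,0,1} = 3
G(14) = mex{3,3,3,1,0} = 2
G(15) = mex{2,2,2,2,1} = 0
G(16) = mex{0,3,3,3,2} = 1
G(17) = mex{1,2,2,2,3} = 0
G(18) = mex{0,0,3,3,2} = 1
G(19) = mex{1,1,2,2,3} = 0
G(20) = mex{0,0,0,3,2} = 1
Stack A: G(20) = 1.
Stack B: G(11) = 3.
Combined Grundy value = 1 ⊕ 3 = 2.

2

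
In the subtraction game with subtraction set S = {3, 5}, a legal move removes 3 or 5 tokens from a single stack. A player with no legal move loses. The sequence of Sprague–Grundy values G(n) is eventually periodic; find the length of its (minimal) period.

8

G(0) = 0
G(1) = mex{} = 0
G(2) = mex{} = 0
G(3) = mex{0} = 1
G(4) = mex{0} = 1
G(5) = mex{0,0} = 1
G(6) = mex{1,0} = 2
G(7) = mex{1,0} = 2
G(8) = mex{1,1} = 0
G(9) = mex{2,1} = 0
G(10) = mex{2,1} = 0
G(11) = mex{0,2} = 1
G(12) = mex{0,2} = 1
G(13) = mex{0,0} = 1
G(14) = mex{1,0} = 2
G(15) = mex{1,0} = 2
G(16) = mex{1,1} = 0
G(17) = mex{2,1} = 0
G(n+8) = G(n) holds for n = 0,…,4 (a full window of length max(S) = 5), so the sequence is purely periodic with period 8.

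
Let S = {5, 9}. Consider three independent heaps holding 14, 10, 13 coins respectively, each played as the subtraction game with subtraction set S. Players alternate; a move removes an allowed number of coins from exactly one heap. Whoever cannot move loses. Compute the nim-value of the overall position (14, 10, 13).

0

All heaps use S = {5, 9}:
n :  0  1  2  3  4  5  6  7  8  9 10 11 12 13 14
G :  0  0  0  0  0  1  1  1  1  1  2  2  2  2  0
Heap A: G(14) = 0.
Heap B: G(10) = 2.
Heap C: G(13) = 2.
Combined Grundy value = 0 ⊕ 2 ⊕ 2 = 0.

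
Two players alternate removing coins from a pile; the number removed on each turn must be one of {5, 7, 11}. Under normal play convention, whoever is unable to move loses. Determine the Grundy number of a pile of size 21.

G(0) = 0
G(1) = mex{} = 0
G(2) = mex{} = 0
G(3) = mex{} = 0
G(4) = mex{} = 0
G(5) = mex{0} = 1
G(6) = mex{0} = 1
G(7) = mex{0,0} = 1
G(8) = mex{0,0} = 1
G(9) = mex{0,0} = 1
G(10) = mex{1,0} = 2
G(11) = mex{1,0,0} = 2
G(12) = mex{1,1,0} = 2
G(13) = mex{1,1,0} = 2
G(14) = mex{1,1,0} = 2
G(15) = mex{2,1,0} = 3
G(16) = mex{2,1,1} = 0
G(17) = mex{2,2,1} = 0
G(18) = mex{2,2,1} = 0
G(19) = mex{2,2,1} = 0
G(20) = mex{3,2,1} = 0
G(21) = mex{0,2,2} = 1

1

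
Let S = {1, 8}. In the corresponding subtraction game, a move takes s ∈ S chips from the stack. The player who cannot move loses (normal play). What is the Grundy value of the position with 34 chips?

1

n :  0  1  2  3  4  5  6  7  8  9 10 11 12 13 14 15 16 17 18 19 20 21 22 23 24 25 26 27 28 29 30 31 32 33 34
G :  0  1  0  1  0  1  0  1  2  0  1  0  1  0  1  0  1  2  0  1  0  1  0  1  0  1  2  0  1  0  1  0  1  0  1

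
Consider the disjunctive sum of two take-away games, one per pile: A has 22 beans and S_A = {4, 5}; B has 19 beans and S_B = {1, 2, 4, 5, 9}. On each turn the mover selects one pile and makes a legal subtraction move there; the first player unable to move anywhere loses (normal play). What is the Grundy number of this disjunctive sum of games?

1

Pile A, S = {4, 5}:
n :  0  1  2  3  4  5  6  7  8  9 10 11 12 13 14 15 16 17 18 19 20 21 22
G :  0  0  0  0  1  1  1  1  2  0  0  0  0  1  1  1  1  2  0  0  0  0  1
G_A(22) = 1.
Pile B, S = {1, 2, 4, 5, 9}:
n :  0  1  2  3  4  5  6  7  8  9 10 11 12 13 14 15 16 17 18 19
G :  0  1  2  0  1  2  0  1  2  3  4  5  3  0  1  2  0  1  2  0
G_B(19) = 0.
Combined Grundy value = 1 ⊕ 0 = 1.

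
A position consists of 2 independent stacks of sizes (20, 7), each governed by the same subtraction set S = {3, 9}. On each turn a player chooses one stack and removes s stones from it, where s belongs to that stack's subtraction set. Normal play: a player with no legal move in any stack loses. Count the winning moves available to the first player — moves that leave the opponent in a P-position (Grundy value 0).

0

All stacks use S = {3, 9}:
n :  0  1  2  3  4  5  6  7  8  9 10 11 12 13 14 15 16 17 18 19 20
G :  0  0  0  1  1  1  0  0  0  1  1  1  0  0  0  1  1  1  0  0  0
Stack A: G(20) = 0.
Stack B: G(7) = 0.
Combined Grundy value = 0 ⊕ 0 = 0.
A winning move leaves total XOR = 0, i.e. changes one component's Grundy value g to g ⊕ X where X is the current total.
Stack A: target g' = 0⊕0 = 0, but every legal move changes the Grundy value (mex property), so 0 moves.
Stack B: target g' = 0⊕0 = 0, but every legal move changes the Grundy value (mex property), so 0 moves.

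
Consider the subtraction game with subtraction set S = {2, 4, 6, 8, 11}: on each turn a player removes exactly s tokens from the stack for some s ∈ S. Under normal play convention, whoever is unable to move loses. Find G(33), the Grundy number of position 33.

0

G(0) = 0
G(1) = mex{} = 0
G(2) = mex{0} = 1
G(3) = mex{0} = 1
G(4) = mex{1,0} = 2
G(5) = mex{1,0} = 2
G(6) = mex{2,1,0} = 3
G(7) = mex{2,1,0} = 3
G(8) = mex{3,2,1,0} = 4
G(9) = mex{3,2,1,0} = 4
G(10) = mex{4,3,2,1} = 0
G(11) = mex{4,3,2,1,0} = 5
G(12) = mex{0,4,3,2,0} = 1
G(13) = mex{5,4,3,2,1} = 0
G(14) = mex{1,0,4,3,1} = 2
G(15) = mex{0,5,4,3,2} = 1
G(16) = mex{2,1,0,4,2} = 3
G(17) = mex{1,0,5,4,3} = 2
G(18) = mex{3,2,1,0,3} = 4
G(19) = mex{2,1,0,5,4} = 3
G(20) = mex{4,3,2,1,4} = 0
G(21) = mex{3,2,1,0,0} = 4
G(22) = mex{0,4,3,2,5} = 1
G(23) = mex{4,3,2,1,1} = 0
G(24) = mex{1,0,4,3,0} = 2
G(25) = mex{0,4,3,2,2} = 1
G(26) = mex{2,1,0,4,1} = 3
G(27) = mex{1,0,4,3,3} = 2
G(28) = mex{3,2,1,0,2} = 4
G(29) = mex{2,1,0,4,4} = 3
G(30) = mex{4,3,2,1,3} = 0
G(31) = mex{3,2,1,0,0} = 4
G(32) = mex{0,4,3,2,4} = 1
G(33) = mex{4,3,2,1,1} = 0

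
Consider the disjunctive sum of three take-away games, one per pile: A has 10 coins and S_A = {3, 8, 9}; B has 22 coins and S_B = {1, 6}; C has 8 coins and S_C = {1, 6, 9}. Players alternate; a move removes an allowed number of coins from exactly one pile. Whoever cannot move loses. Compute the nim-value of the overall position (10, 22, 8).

Pile A, S = {3, 8, 9}:
n :  0  1  2  3  4  5  6  7  8  9 10
G :  0  0  0  1  1  1  0  0  2  1  1
G_A(10) = 1.
Pile B, S = {1, 6}:
n :  0  1  2  3  4  5  6  7  8  9 10 11 12 13 14 15 16 17 18 19 20 21 22
G :  0  1  0  1  0  1  2  0  1  0  1  0  1  2  0  1  0  1  0  1  2  0  1
G_B(22) = 1.
Pile C, S = {1, 6, 9}:
G(0) = 0
G(1) = mex{0} = 1
G(2) = mex{1} = 0
G(3) = mex{0} = 1
G(4) = mex{1} = 0
G(5) = mex{0} = 1
G(6) = mex{1,0} = 2
G(7) = mex{2,1} = 0
G(8) = mex{0,0} = 1
G_C(8) = 1.
Combined Grundy value = 1 ⊕ 1 ⊕ 1 = 1.

1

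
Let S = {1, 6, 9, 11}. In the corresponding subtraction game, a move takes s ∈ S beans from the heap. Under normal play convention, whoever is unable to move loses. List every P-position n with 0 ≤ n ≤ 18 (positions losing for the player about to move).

0, 2, 4, 7, 12, 14, 17

n :  0  1  2  3  4  5  6  7  8  9 10 11 12 13 14 15 16 17 18
G :  0  1  0  1  0  1  2  0  1  2  3  2  0  1  0  1  2  0  1
P-positions are exactly the n with G(n) = 0.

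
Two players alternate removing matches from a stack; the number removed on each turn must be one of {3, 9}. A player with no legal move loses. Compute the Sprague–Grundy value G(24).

0

G(0) = 0
G(1) = mex{} = 0
G(2) = mex{} = 0
G(3) = mex{0} = 1
G(4) = mex{0} = 1
G(5) = mex{0} = 1
G(6) = mex{1} = 0
G(7) = mex{1} = 0
G(8) = mex{1} = 0
G(9) = mex{0,0} = 1
G(10) = mex{0,0} = 1
G(11) = mex{0,0} = 1
G(12) = mex{1,1} = 0
G(13) = mex{1,1} = 0
G(14) = mex{1,1} = 0
G(15) = mex{0,0} = 1
G(16) = mex{0,0} = 1
G(17) = mex{0,0} = 1
G(18) = mex{1,1} = 0
G(19) = mex{1,1} = 0
G(20) = mex{1,1} = 0
G(21) = mex{0,0} = 1
G(22) = mex{0,0} = 1
G(23) = mex{0,0} = 1
G(24) = mex{1,1} = 0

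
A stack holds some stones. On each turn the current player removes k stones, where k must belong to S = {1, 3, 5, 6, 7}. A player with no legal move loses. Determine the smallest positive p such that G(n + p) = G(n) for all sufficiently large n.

n :  0  1  2  3  4  5  6  7  8  9 10 11 12 13 14 15 16 17 18 19 20 21 22 23 24 25
G :  0  1  0  1  0  1  2  3  2  3  2  3  0  1  0  1  0  1  2  3  2  3  2  3  0  1
G(n+12) = G(n) holds for n = 0,…,6 (a full window of length max(S) = 7), so the sequence is purely periodic with period 12.

12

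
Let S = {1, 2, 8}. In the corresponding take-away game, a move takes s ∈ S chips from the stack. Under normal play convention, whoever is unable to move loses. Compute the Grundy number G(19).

n :  0  1  2  3  4  5  6  7  8  9 10 11 12 13 14 15 16 17 18 19
G :  0  1  2  0  1  2  0  1  2  0  1  2  0  1  2  0  1  2  0  1

1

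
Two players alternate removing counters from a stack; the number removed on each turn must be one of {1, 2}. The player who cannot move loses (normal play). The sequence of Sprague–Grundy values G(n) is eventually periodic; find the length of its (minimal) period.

n :  0  1  2  3  4  5  6  7  8  9 10 11 12 13 14
G :  0  1  2  0  1  2  0  1  2  0  1  2  0  1  2
G(n+3) = G(n) holds for n = 0,…,1 (a full window of length max(S) = 2), so the sequence is purely periodic with period 3.

3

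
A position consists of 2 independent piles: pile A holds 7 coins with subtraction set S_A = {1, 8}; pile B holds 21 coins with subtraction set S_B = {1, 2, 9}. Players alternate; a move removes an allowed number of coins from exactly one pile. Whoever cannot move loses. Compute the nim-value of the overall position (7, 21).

Pile A, S = {1, 8}:
n : 0 1 2 3 4 5 6 7
G : 0 1 0 1 0 1 0 1
G_A(7) = 1.
Pile B, S = {1, 2, 9}:
n :  0  1  2  3  4  5  6  7  8  9 10 11 12 13 14 15 16 17 18 19 20 21
G :  0  1  2  0  1  2  0  1  2  3  0  1  2  0  1  2  0  1  2  3  0  1
G_B(21) = 1.
Combined Grundy value = 1 ⊕ 1 = 0.

0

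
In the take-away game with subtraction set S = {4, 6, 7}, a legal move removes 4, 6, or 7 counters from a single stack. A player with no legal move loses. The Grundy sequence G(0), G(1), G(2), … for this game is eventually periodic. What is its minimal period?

11

n :  0  1  2  3  4  5  6  7  8  9 10 11 12 13 14 15 16 17 18 19 20 21 22 23
G :  0  0  0  0  1  1  1  1  2  2  2  0  0  0  0  1  1  1  1  2  2  2  0  0
G(n+11) = G(n) holds for n = 0,…,6 (a full window of length max(S) = 7), so the sequence is purely periodic with period 11.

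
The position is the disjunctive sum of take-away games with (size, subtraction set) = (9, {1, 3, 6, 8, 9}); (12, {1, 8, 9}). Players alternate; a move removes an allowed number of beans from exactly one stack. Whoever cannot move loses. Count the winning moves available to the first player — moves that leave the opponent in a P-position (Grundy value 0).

Stack A, S = {1, 3, 6, 8, 9}:
G(0) = 0
G(1) = mex{0} = 1
G(2) = mex{1} = 0
G(3) = mex{0,0} = 1
G(4) = mex{1,1} = 0
G(5) = mex{0,0} = 1
G(6) = mex{1,1,0} = 2
G(7) = mex{2,0,1} = 3
G(8) = mex{3,1,0,0} = 2
G(9) = mex{2,2,1,1,0} = 3
G_A(9) = 3.
Stack B, S = {1, 8, 9}:
G(0) = 0
G(1) = mex{0} = 1
G(2) = mex{1} = 0
G(3) = mex{0} = 1
G(4) = mex{1} = 0
G(5) = mex{0} = 1
G(6) = mex{1} = 0
G(7) = mex{0} = 1
G(8) = mex{1,0} = 2
G(9) = mex{2,1,0} = 3
G(10) = mex{3,0,1} = 2
G(11) = mex{2,1,0} = 3
G(12) = mex{3,0,1} = 2
G_B(12) = 2.
Combined Grundy value = 3 ⊕ 2 = 1.
A winning move leaves total XOR = 0, i.e. changes one component's Grundy value g to g ⊕ X where X is the current total.
Stack A: need g' = 3⊕1 = 2. Options: 9−1→G=2, 9−3→G=2, 9−6→G=1, 9−8→G=1, 9−9→G=0. Hits: 2.
Stack B: need g' = 2⊕1 = 3. Options: 12−1→G=3, 12−8→G=0, 12−9→G=1. Hits: 1.

3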